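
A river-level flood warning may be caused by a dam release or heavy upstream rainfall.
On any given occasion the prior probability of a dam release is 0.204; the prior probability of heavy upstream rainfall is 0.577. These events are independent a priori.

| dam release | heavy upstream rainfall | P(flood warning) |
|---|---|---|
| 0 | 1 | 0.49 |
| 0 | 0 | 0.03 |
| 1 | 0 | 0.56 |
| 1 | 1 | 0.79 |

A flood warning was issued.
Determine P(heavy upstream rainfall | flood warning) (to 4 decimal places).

P(heavy upstream rainfall | flood warning) ≈ 0.8448

Numerator (weight on configurations with heavy upstream rainfall): 0.225053 + 0.092989 = 0.318042
The normalizing constant is 0.03×0.796×0.423 + 0.49×0.796×0.577 + 0.56×0.204×0.423 + 0.79×0.204×0.577 = 0.376467
P(heavy upstream rainfall | flood warning) = 0.318042/0.376467 ≈ 0.8448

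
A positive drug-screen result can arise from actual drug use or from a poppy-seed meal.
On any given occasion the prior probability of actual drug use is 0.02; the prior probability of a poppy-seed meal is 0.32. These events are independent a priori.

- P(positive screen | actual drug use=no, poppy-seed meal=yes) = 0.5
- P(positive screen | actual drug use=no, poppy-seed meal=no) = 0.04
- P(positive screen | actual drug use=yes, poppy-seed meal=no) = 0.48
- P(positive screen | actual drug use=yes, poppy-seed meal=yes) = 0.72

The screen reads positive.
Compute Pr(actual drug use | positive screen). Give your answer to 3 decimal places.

Pr(actual drug use | positive screen) ≈ 0.057

P(positive screen) = 0.04×0.98×0.68 + 0.5×0.98×0.32 + 0.48×0.02×0.68 + 0.72×0.02×0.32 = 0.026656 + 0.156800 + 0.006528 + 0.004608 = 0.194592
Restricting to configurations with actual drug use present: 0.006528 + 0.004608 = 0.011136.
P(actual drug use | positive screen) = 0.011136 / 0.194592 ≈ 0.057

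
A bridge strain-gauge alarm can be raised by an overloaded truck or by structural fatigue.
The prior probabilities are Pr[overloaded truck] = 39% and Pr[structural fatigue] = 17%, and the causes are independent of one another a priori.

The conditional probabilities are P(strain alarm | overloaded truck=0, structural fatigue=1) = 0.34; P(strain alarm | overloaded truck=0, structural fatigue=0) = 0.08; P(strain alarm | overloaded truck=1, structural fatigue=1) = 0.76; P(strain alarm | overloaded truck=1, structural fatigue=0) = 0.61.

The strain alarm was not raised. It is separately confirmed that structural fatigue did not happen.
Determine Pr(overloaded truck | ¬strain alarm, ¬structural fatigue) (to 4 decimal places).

Pr(overloaded truck | ¬strain alarm, ¬structural fatigue) ≈ 0.2132

P(¬strain alarm | ¬structural fatigue) = 0.92*0.61 + 0.39*0.39 = 0.561200 + 0.152100 = 0.713300
Restricting to configurations with overloaded truck present: 0.39*0.39 = 0.152100.
P(overloaded truck | ¬strain alarm, ¬structural fatigue) = 0.152100 / 0.713300 ≈ 0.2132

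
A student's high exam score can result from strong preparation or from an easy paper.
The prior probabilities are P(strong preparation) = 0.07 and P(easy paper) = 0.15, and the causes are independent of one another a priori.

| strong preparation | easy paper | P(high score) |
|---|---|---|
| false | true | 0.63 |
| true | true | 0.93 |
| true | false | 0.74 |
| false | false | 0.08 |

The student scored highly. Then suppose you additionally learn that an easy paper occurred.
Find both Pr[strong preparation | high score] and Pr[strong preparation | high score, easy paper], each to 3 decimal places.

Numerator (weight on configurations with strong preparation): 0.044030 + 0.009765 = 0.053795
The normalizing constant is 0.08*0.93*0.85 + 0.63*0.93*0.15 + 0.74*0.07*0.85 + 0.93*0.07*0.15 = 0.204920
Posterior = 0.053795 / 0.204920 ≈ 0.263

Now also conditioning on easy paper=true:
By total probability over both values of strong preparation:
  P(high score | easy paper) = 0.63×0.93 + 0.93×0.07
        = 0.585900 + 0.065100 = 0.651000
Configurations with strong preparation contribute 0.065100, so
  P(strong preparation | high score, easy paper) = 0.065100 / 0.651000 ≈ 0.100
— easy paper explains away the evidence for strong preparation.

Pr[strong preparation | high score] ≈ 0.263; Pr[strong preparation | high score, easy paper] ≈ 0.100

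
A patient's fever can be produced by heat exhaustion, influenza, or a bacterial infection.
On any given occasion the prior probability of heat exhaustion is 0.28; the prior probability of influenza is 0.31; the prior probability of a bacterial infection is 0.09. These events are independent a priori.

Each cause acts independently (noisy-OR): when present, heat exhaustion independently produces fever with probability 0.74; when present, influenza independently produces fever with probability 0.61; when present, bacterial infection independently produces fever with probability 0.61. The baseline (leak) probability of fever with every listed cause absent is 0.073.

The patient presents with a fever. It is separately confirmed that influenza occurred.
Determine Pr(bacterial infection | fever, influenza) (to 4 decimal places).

Under noisy-OR, P(fever | causes) = 1 − (1−0.073)·∏(1−qᵢ) over the active causes.
By total probability over the 4 (heat exhaustion, bacterial infection) configurations:
  P(fever | influenza) = 0.63847×0.72×0.91 + 0.859003×0.72×0.09 + 0.906002×0.28×0.91 + 0.963341×0.28×0.09
        = 0.418326 + 0.055663 + 0.230849 + 0.024276 = 0.729114
Keeping only the bacterial infection-present terms gives 0.079939, so
  P(bacterial infection | fever, influenza) = 0.079939 / 0.729114 ≈ 0.1096

Pr(bacterial infection | fever, influenza) ≈ 0.1096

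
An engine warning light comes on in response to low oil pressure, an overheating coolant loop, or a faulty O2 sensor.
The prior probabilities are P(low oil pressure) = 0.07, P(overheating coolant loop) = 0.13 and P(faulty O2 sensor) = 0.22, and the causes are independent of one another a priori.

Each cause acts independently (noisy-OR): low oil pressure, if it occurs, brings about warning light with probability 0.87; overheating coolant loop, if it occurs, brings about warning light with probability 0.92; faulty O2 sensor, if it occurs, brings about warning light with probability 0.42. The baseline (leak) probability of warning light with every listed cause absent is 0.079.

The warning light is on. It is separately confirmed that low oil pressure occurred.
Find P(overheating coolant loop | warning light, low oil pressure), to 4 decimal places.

Under noisy-OR, P(warning light | causes) = 1 − (1−0.079)·∏(1−qᵢ) over the active causes.
P(warning light | low oil pressure) = 0.88027*0.87*0.78 + 0.930557*0.87*0.22 + 0.990422*0.13*0.78 + 0.994445*0.13*0.22 = 0.597351 + 0.178109 + 0.100429 + 0.028441 = 0.904330
The overheating coolant loop-present share is 0.100429 + 0.028441 = 0.128870.
Hence the posterior is 0.128870/0.904330 ≈ 0.1425.

P(overheating coolant loop | warning light, low oil pressure) ≈ 0.1425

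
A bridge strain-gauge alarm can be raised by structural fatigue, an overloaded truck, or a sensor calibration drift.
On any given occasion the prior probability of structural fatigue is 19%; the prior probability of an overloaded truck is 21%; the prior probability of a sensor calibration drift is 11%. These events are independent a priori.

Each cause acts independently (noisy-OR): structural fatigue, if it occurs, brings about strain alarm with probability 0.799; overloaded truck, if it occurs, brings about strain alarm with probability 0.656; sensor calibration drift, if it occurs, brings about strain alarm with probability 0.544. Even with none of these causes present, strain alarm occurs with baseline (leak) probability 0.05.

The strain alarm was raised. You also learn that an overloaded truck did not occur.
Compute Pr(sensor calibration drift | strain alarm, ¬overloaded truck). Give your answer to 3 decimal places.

Pr(sensor calibration drift | strain alarm, ¬overloaded truck) ≈ 0.287

Under noisy-OR, P(strain alarm | causes) = 1 − (1−0.05)·∏(1−qᵢ) over the active causes.
P(strain alarm | ¬overloaded truck) = 0.05*0.81*0.89 + 0.5668*0.81*0.11 + 0.80905*0.19*0.89 + 0.912927*0.19*0.11 = 0.036045 + 0.050502 + 0.136810 + 0.019080 = 0.242437
Of this, 0.069582 comes from 0.050502 + 0.019080 (the sensor calibration drift=true cases).
P(sensor calibration drift | strain alarm, ¬overloaded truck) = 0.069582 / 0.242437 ≈ 0.287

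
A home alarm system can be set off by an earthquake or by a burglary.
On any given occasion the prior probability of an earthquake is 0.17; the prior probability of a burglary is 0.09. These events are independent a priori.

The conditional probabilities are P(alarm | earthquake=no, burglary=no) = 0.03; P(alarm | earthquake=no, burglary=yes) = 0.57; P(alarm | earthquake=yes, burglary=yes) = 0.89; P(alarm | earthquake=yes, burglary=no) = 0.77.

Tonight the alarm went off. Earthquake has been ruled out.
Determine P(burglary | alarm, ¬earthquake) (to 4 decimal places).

Sum P(alarm|·) weighted by the priors over both values of burglary:
  P(alarm | ¬earthquake) = 0.03*0.91 + 0.57*0.09
        = 0.027300 + 0.051300 = 0.078600
The terms with burglary present sum to 0.051300, so
  P(burglary | alarm, ¬earthquake) = 0.051300 / 0.078600 ≈ 0.6527

P(burglary | alarm, ¬earthquake) ≈ 0.6527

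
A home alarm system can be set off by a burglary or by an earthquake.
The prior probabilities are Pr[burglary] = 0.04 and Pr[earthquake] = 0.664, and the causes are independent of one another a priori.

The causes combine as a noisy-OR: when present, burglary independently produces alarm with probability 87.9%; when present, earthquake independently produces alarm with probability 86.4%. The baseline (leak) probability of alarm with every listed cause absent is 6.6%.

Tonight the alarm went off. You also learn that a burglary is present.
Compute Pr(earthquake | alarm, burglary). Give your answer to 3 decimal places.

Under noisy-OR, P(alarm | causes) = 1 − (1−0.066)·∏(1−qᵢ) over the active causes.
Numerator (weight on configurations with earthquake): 0.98463·0.664 = 0.653794
Denominator P(alarm | burglary): 0.886986·0.336 + 0.98463·0.664 = 0.951821
P(earthquake | alarm, burglary) = 0.653794/0.951821 ≈ 0.687

Pr(earthquake | alarm, burglary) ≈ 0.687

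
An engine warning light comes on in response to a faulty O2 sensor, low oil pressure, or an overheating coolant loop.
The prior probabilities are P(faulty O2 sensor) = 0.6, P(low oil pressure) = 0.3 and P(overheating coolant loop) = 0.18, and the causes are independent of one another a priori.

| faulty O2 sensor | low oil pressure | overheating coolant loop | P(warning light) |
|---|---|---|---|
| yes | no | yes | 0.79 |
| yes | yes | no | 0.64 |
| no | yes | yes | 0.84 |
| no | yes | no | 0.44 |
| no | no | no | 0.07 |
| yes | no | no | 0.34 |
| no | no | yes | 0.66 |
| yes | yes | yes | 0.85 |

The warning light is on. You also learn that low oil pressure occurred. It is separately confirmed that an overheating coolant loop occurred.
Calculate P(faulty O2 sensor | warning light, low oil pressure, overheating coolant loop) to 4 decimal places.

P(faulty O2 sensor | warning light, low oil pressure, overheating coolant loop) ≈ 0.6028

For the numerator, keep only faulty O2 sensor=true terms: 0.85×0.6 = 0.510000
The normalizing constant is 0.84×0.4 + 0.85×0.6 = 0.846000
P(faulty O2 sensor | warning light, low oil pressure, overheating coolant loop) = 0.510000/0.846000 ≈ 0.6028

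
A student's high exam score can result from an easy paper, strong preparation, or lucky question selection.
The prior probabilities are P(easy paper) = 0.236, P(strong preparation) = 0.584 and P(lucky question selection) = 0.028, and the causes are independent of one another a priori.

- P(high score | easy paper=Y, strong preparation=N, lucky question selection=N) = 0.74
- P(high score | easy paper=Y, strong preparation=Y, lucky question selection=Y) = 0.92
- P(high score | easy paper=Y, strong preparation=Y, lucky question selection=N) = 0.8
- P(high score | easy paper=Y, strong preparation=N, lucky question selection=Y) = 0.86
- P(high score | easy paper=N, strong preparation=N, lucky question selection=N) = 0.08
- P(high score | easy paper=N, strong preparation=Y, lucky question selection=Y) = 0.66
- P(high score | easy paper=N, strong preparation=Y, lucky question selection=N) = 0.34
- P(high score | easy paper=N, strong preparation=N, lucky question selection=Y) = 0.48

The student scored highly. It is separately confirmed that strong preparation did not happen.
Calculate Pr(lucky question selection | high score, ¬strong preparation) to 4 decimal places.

Pr(lucky question selection | high score, ¬strong preparation) ≈ 0.0651

P(high score | ¬strong preparation) = 0.08·0.764·0.972 + 0.48·0.764·0.028 + 0.74·0.236·0.972 + 0.86·0.236·0.028 = 0.059409 + 0.010268 + 0.169750 + 0.005683 = 0.245110
Of this, 0.015951 comes from 0.010268 + 0.005683 (the lucky question selection=true cases).
P(lucky question selection | high score, ¬strong preparation) = 0.015951 / 0.245110 ≈ 0.0651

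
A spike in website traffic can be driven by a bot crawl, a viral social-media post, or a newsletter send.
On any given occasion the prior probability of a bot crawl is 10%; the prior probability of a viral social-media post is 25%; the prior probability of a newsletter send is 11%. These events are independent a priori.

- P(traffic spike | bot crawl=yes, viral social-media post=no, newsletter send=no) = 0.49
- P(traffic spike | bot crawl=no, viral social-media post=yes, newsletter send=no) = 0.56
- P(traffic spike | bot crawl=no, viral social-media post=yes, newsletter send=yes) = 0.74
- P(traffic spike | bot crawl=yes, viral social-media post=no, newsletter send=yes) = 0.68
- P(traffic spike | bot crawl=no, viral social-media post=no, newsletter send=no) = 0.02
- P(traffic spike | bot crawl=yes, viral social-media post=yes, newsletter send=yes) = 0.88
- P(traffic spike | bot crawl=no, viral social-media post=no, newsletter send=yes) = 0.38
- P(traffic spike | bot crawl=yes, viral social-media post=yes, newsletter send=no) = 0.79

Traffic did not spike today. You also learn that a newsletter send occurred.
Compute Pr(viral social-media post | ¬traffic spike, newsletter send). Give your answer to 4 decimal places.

Pr(viral social-media post | ¬traffic spike, newsletter send) ≈ 0.1220

Sum P(¬traffic spike|·) weighted by the priors over the 4 (bot crawl, viral social-media post) configurations:
  P(¬traffic spike | newsletter send) = 0.62×0.9×0.75 + 0.26×0.9×0.25 + 0.32×0.1×0.75 + 0.12×0.1×0.25
        = 0.418500 + 0.058500 + 0.024000 + 0.003000 = 0.504000
The terms with viral social-media post present sum to 0.061500, so
  P(viral social-media post | ¬traffic spike, newsletter send) = 0.061500 / 0.504000 ≈ 0.1220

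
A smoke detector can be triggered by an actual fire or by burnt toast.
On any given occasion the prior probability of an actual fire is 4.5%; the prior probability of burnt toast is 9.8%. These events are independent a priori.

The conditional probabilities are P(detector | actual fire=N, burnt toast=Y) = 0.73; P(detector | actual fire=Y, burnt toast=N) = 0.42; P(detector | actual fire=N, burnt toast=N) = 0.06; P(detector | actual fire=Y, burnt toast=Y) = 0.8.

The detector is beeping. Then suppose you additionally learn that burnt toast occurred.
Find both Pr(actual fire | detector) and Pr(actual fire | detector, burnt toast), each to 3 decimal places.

Pr(actual fire | detector) ≈ 0.146; Pr(actual fire | detector, burnt toast) ≈ 0.049

Numerator (weight on configurations with actual fire): 0.017048 + 0.003528 = 0.020576
Denominator P(detector): 0.06·0.955·0.902 + 0.73·0.955·0.098 + 0.42·0.045·0.902 + 0.8·0.045·0.098 = 0.140582
P(actual fire | detector) = 0.020576/0.140582 ≈ 0.146

With the extra evidence:
P(detector | burnt toast) = 0.73·0.955 + 0.8·0.045 = 0.697150 + 0.036000 = 0.733150
Restricting to configurations with actual fire present: 0.8·0.045 = 0.036000.
So P(actual fire | detector, burnt toast) = 0.036000/0.733150 ≈ 0.049.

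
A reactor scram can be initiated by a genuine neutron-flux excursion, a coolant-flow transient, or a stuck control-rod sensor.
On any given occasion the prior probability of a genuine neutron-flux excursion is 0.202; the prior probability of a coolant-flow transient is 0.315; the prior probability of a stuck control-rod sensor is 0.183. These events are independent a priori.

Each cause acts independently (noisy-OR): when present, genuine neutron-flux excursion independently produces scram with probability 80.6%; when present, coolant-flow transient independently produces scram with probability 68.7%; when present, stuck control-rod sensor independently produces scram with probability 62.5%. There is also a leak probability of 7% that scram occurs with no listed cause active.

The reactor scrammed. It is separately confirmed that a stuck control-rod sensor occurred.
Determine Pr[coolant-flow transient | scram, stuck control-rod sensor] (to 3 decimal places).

Pr[coolant-flow transient | scram, stuck control-rod sensor] ≈ 0.371

Under noisy-OR, P(scram | causes) = 1 − (1−0.07)·∏(1−qᵢ) over the active causes.
P(scram | stuck control-rod sensor) = 0.65125*0.798*0.685 + 0.890841*0.798*0.315 + 0.932343*0.202*0.685 + 0.978823*0.202*0.315 = 0.355993 + 0.223931 + 0.129008 + 0.062283 = 0.771215
The coolant-flow transient-present share is 0.223931 + 0.062283 = 0.286214.
Hence the posterior is 0.286214/0.771215 ≈ 0.371.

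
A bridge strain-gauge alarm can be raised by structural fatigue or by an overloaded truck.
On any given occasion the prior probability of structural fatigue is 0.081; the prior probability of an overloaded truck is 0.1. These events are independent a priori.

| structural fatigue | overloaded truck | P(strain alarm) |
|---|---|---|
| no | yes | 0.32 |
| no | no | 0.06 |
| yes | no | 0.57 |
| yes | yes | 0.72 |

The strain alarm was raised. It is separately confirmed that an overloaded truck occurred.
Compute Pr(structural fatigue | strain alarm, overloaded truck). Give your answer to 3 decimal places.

Pr(structural fatigue | strain alarm, overloaded truck) ≈ 0.165

P(strain alarm | overloaded truck) = 0.32·0.919 + 0.72·0.081 = 0.294080 + 0.058320 = 0.352400
Of this, 0.058320 comes from 0.72·0.081 (the structural fatigue=true cases).
So P(structural fatigue | strain alarm, overloaded truck) = 0.058320/0.352400 ≈ 0.165.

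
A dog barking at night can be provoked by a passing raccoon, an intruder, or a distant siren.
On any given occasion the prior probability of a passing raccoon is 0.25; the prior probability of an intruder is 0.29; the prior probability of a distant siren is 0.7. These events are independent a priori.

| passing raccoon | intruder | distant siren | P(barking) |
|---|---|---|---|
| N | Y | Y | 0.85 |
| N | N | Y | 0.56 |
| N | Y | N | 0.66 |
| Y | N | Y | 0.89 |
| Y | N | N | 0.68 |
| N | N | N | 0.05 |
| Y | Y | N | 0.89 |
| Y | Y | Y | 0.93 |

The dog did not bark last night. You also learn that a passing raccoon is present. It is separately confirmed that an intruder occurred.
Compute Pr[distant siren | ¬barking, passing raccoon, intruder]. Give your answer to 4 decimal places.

Pr[distant siren | ¬barking, passing raccoon, intruder] ≈ 0.5976

By total probability over both values of distant siren:
  P(¬barking | passing raccoon, intruder) = 0.11·0.3 + 0.07·0.7
        = 0.033000 + 0.049000 = 0.082000
Keeping only the distant siren-present terms gives 0.049000, so
  P(distant siren | ¬barking, passing raccoon, intruder) = 0.049000 / 0.082000 ≈ 0.5976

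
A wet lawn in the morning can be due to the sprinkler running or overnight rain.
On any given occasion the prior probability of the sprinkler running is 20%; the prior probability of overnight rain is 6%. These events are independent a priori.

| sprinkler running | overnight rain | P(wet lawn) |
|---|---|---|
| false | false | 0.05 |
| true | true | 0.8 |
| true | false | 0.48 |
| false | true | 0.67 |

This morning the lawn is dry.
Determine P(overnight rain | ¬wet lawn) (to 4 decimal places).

By total probability over the 4 (sprinkler running, overnight rain) configurations:
  P(¬wet lawn) = 0.95·0.8·0.94 + 0.33·0.8·0.06 + 0.52·0.2·0.94 + 0.2·0.2·0.06
        = 0.714400 + 0.015840 + 0.097760 + 0.002400 = 0.830400
Keeping only the overnight rain-present terms gives 0.018240, so
  P(overnight rain | ¬wet lawn) = 0.018240 / 0.830400 ≈ 0.0220

P(overnight rain | ¬wet lawn) ≈ 0.0220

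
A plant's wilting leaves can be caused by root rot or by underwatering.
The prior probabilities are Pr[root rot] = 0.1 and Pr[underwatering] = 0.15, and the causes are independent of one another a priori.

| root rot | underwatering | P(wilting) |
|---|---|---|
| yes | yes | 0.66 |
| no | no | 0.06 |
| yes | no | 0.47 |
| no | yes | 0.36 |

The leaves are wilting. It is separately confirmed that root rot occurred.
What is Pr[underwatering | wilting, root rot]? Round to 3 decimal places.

Pr[underwatering | wilting, root rot] ≈ 0.199

Sum P(wilting|·) weighted by the priors over both values of underwatering:
  P(wilting | root rot) = 0.47×0.85 + 0.66×0.15
        = 0.399500 + 0.099000 = 0.498500
The terms with underwatering present sum to 0.099000, so
  P(underwatering | wilting, root rot) = 0.099000 / 0.498500 ≈ 0.199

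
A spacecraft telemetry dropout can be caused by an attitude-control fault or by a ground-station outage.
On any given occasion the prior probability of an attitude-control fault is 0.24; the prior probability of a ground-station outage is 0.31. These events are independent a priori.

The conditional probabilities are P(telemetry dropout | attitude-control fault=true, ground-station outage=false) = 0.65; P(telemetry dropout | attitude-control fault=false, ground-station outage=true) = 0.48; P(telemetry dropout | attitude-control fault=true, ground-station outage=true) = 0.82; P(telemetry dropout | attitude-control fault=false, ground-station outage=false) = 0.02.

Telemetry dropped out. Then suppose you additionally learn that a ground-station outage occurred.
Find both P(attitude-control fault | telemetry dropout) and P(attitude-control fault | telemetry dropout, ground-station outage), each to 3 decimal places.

P(attitude-control fault | telemetry dropout) ≈ 0.577; P(attitude-control fault | telemetry dropout, ground-station outage) ≈ 0.350

P(telemetry dropout) = 0.02·0.76·0.69 + 0.48·0.76·0.31 + 0.65·0.24·0.69 + 0.82·0.24·0.31 = 0.010488 + 0.113088 + 0.107640 + 0.061008 = 0.292224
Restricting to configurations with attitude-control fault present: 0.107640 + 0.061008 = 0.168648.
So P(attitude-control fault | telemetry dropout) = 0.168648/0.292224 ≈ 0.577.

Now condition on the additional information:
P(telemetry dropout | ground-station outage) = 0.48*0.76 + 0.82*0.24 = 0.364800 + 0.196800 = 0.561600
The attitude-control fault-present share is 0.82*0.24 = 0.196800.
So P(attitude-control fault | telemetry dropout, ground-station outage) = 0.196800/0.561600 ≈ 0.350.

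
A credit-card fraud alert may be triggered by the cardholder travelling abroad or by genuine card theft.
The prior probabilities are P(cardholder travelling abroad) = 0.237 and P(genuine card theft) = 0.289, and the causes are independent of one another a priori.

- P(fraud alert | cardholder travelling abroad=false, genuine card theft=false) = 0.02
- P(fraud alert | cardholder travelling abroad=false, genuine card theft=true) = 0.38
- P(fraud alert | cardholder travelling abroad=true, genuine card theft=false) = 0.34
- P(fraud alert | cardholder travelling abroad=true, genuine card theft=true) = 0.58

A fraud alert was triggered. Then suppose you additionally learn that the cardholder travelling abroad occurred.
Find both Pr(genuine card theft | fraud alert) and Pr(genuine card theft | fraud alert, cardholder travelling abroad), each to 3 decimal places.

Pr(genuine card theft | fraud alert) ≈ 0.644; Pr(genuine card theft | fraud alert, cardholder travelling abroad) ≈ 0.409

Weight on genuine card theft=true, given the evidence: 0.083793 + 0.039726 = 0.123519
Denominator P(fraud alert): 0.02*0.763*0.711 + 0.38*0.763*0.289 + 0.34*0.237*0.711 + 0.58*0.237*0.289 = 0.191661
Posterior = 0.123519 / 0.191661 ≈ 0.644

Now also conditioning on cardholder travelling abroad=true:
For the numerator, keep only genuine card theft=true terms: 0.58×0.289 = 0.167620
Denominator P(fraud alert | cardholder travelling abroad): 0.34×0.711 + 0.58×0.289 = 0.409360
Posterior = 0.167620 / 0.409360 ≈ 0.409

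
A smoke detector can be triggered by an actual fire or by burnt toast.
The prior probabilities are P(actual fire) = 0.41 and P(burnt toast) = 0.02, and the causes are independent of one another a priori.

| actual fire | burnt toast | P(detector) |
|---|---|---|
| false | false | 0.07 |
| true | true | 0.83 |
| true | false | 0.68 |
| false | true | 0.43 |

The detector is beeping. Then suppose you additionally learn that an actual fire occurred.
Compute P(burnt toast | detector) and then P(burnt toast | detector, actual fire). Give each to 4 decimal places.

P(burnt toast | detector) ≈ 0.0365; P(burnt toast | detector, actual fire) ≈ 0.0243

P(detector) = 0.07·0.59·0.98 + 0.43·0.59·0.02 + 0.68·0.41·0.98 + 0.83·0.41·0.02 = 0.040474 + 0.005074 + 0.273224 + 0.006806 = 0.325578
Restricting to configurations with burnt toast present: 0.005074 + 0.006806 = 0.011880.
So P(burnt toast | detector) = 0.011880/0.325578 ≈ 0.0365.

Now condition on the additional information:
Enumerate both values of burnt toast and weight by the priors:
  P(detector | actual fire) = 0.68*0.98 + 0.83*0.02
        = 0.666400 + 0.016600 = 0.683000
Configurations with burnt toast contribute 0.016600, so
  P(burnt toast | detector, actual fire) = 0.016600 / 0.683000 ≈ 0.0243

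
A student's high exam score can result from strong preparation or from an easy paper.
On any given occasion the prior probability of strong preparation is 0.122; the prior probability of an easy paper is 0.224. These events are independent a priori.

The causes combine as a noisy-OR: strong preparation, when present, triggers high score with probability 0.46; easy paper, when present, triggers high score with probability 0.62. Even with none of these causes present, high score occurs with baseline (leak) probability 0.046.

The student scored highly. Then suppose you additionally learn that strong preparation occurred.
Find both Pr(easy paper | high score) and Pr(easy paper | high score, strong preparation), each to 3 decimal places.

Under noisy-OR, P(high score | causes) = 1 − (1−0.046)·∏(1−qᵢ) over the active causes.
P(high score) = 0.046×0.878×0.776 + 0.63748×0.878×0.224 + 0.48484×0.122×0.776 + 0.804239×0.122×0.224 = 0.031341 + 0.125374 + 0.045901 + 0.021978 = 0.224594
Restricting to configurations with easy paper present: 0.125374 + 0.021978 = 0.147352.
P(easy paper | high score) = 0.147352 / 0.224594 ≈ 0.656

Now also conditioning on strong preparation=true:
Enumerate both values of easy paper and weight by the priors:
  P(high score | strong preparation) = 0.48484×0.776 + 0.804239×0.224
        = 0.376236 + 0.180150 = 0.556386
Configurations with easy paper contribute 0.180150, so
  P(easy paper | high score, strong preparation) = 0.180150 / 0.556386 ≈ 0.324
— strong preparation explains away the evidence for easy paper.

Pr(easy paper | high score) ≈ 0.656; Pr(easy paper | high score, strong preparation) ≈ 0.324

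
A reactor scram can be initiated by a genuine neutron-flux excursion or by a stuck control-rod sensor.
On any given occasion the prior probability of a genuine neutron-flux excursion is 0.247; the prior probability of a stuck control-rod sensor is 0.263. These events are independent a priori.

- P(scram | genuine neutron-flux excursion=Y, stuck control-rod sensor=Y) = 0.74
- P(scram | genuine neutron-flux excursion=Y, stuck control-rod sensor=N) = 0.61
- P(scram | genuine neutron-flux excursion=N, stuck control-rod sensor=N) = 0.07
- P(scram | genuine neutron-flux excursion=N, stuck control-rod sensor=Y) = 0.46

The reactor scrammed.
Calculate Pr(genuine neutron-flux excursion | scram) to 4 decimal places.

Pr(genuine neutron-flux excursion | scram) ≈ 0.5505

P(scram) = 0.07×0.753×0.737 + 0.46×0.753×0.263 + 0.61×0.247×0.737 + 0.74×0.247×0.263 = 0.038847 + 0.091098 + 0.111044 + 0.048071 = 0.289060
The genuine neutron-flux excursion-present share is 0.111044 + 0.048071 = 0.159115.
P(genuine neutron-flux excursion | scram) = 0.159115 / 0.289060 ≈ 0.5505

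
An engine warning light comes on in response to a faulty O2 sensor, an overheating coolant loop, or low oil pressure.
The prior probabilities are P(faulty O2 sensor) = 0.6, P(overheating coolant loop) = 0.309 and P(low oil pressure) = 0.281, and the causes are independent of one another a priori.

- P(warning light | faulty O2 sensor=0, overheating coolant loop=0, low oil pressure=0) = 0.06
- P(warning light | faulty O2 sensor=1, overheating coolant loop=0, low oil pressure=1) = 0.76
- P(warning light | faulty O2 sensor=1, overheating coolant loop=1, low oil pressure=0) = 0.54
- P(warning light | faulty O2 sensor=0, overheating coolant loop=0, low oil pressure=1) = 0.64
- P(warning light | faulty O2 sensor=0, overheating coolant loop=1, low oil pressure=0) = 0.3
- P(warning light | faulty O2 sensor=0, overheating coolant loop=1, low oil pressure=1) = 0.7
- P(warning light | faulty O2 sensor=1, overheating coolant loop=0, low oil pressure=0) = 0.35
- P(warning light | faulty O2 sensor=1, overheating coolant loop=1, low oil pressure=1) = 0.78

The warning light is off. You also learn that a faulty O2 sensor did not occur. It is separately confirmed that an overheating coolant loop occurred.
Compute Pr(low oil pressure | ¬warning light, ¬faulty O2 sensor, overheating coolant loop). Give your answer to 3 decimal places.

Enumerate both values of low oil pressure and weight by the priors:
  P(¬warning light | ¬faulty O2 sensor, overheating coolant loop) = 0.7·0.719 + 0.3·0.281
        = 0.503300 + 0.084300 = 0.587600
The terms with low oil pressure present sum to 0.084300, so
  P(low oil pressure | ¬warning light, ¬faulty O2 sensor, overheating coolant loop) = 0.084300 / 0.587600 ≈ 0.143

Pr(low oil pressure | ¬warning light, ¬faulty O2 sensor, overheating coolant loop) ≈ 0.143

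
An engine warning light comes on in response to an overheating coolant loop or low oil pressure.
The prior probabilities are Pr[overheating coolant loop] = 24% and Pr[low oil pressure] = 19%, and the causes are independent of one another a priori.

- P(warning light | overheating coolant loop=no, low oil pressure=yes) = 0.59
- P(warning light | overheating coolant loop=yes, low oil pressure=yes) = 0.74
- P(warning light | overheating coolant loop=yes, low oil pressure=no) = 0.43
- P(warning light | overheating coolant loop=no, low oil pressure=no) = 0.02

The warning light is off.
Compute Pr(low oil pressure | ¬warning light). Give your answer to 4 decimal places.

P(¬warning light) = 0.98*0.76*0.81 + 0.41*0.76*0.19 + 0.57*0.24*0.81 + 0.26*0.24*0.19 = 0.603288 + 0.059204 + 0.110808 + 0.011856 = 0.785156
The low oil pressure-present share is 0.059204 + 0.011856 = 0.071060.
So P(low oil pressure | ¬warning light) = 0.071060/0.785156 ≈ 0.0905.

Pr(low oil pressure | ¬warning light) ≈ 0.0905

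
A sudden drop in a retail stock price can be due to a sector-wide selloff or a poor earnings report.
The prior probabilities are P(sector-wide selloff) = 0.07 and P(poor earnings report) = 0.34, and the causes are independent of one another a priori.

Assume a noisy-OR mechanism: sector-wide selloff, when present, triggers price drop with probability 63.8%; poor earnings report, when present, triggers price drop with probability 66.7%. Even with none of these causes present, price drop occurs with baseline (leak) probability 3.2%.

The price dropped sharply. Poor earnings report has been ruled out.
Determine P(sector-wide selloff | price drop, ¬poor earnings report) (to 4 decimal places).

Under noisy-OR, P(price drop | causes) = 1 − (1−0.032)·∏(1−qᵢ) over the active causes.
P(price drop | ¬poor earnings report) = 0.032*0.93 + 0.649584*0.07 = 0.029760 + 0.045471 = 0.075231
Restricting to configurations with sector-wide selloff present: 0.649584*0.07 = 0.045471.
P(sector-wide selloff | price drop, ¬poor earnings report) = 0.045471 / 0.075231 ≈ 0.6044

P(sector-wide selloff | price drop, ¬poor earnings report) ≈ 0.6044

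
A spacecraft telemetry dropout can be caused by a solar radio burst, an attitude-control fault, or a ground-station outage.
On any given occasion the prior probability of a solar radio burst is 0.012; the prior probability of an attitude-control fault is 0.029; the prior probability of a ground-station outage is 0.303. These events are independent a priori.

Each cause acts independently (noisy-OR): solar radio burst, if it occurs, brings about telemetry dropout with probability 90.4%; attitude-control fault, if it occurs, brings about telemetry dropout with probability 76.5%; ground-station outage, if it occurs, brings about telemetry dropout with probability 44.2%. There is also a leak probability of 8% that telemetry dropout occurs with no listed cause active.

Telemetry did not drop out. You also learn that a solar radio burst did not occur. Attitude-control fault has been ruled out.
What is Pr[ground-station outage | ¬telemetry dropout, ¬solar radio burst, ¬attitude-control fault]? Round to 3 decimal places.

Under noisy-OR, P(telemetry dropout | causes) = 1 − (1−0.08)·∏(1−qᵢ) over the active causes.
Numerator (weight on configurations with ground-station outage): 0.51336·0.303 = 0.155548
The normalizing constant is 0.92·0.697 + 0.51336·0.303 = 0.796788
Posterior = 0.155548 / 0.796788 ≈ 0.195

Pr[ground-station outage | ¬telemetry dropout, ¬solar radio burst, ¬attitude-control fault] ≈ 0.195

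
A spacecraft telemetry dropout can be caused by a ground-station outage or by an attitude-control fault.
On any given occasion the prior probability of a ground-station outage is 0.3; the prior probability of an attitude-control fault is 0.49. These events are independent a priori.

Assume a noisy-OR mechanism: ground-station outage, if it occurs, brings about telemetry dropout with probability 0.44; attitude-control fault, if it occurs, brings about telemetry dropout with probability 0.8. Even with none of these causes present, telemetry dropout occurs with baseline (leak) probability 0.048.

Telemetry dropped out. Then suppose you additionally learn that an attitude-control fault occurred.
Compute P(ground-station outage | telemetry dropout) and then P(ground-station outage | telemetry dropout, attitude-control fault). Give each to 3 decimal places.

P(ground-station outage | telemetry dropout) ≈ 0.407; P(ground-station outage | telemetry dropout, attitude-control fault) ≈ 0.321

Under noisy-OR, P(telemetry dropout | causes) = 1 − (1−0.048)·∏(1−qᵢ) over the active causes.
Weight on ground-station outage=true, given the evidence: 0.071433 + 0.131326 = 0.202759
Normalizer over all consistent configurations: 0.048×0.7×0.51 + 0.8096×0.7×0.49 + 0.46688×0.3×0.51 + 0.893376×0.3×0.49 = 0.497588
Posterior = 0.202759 / 0.497588 ≈ 0.407

Now condition on the additional information:
Numerator (weight on configurations with ground-station outage): 0.893376*0.3 = 0.268013
Normalizer over all consistent configurations: 0.8096*0.7 + 0.893376*0.3 = 0.834733
P(ground-station outage | telemetry dropout, attitude-control fault) = 0.268013/0.834733 ≈ 0.321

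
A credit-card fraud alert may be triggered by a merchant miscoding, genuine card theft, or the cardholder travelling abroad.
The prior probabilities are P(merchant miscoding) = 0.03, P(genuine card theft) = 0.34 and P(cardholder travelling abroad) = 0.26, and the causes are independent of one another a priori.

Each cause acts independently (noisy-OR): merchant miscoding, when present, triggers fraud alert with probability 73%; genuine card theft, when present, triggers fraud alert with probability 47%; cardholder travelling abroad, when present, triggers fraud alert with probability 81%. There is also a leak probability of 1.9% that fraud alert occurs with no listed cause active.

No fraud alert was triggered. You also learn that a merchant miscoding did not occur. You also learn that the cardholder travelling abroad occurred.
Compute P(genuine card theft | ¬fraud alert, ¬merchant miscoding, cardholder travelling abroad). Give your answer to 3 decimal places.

Under noisy-OR, P(fraud alert | causes) = 1 − (1−0.019)·∏(1−qᵢ) over the active causes.
By total probability over both values of genuine card theft:
  P(¬fraud alert | ¬merchant miscoding, cardholder travelling abroad) = 0.18639*0.66 + 0.098787*0.34
        = 0.123017 + 0.033588 = 0.156605
Keeping only the genuine card theft-present terms gives 0.033588, so
  P(genuine card theft | ¬fraud alert, ¬merchant miscoding, cardholder travelling abroad) = 0.033588 / 0.156605 ≈ 0.214

P(genuine card theft | ¬fraud alert, ¬merchant miscoding, cardholder travelling abroad) ≈ 0.214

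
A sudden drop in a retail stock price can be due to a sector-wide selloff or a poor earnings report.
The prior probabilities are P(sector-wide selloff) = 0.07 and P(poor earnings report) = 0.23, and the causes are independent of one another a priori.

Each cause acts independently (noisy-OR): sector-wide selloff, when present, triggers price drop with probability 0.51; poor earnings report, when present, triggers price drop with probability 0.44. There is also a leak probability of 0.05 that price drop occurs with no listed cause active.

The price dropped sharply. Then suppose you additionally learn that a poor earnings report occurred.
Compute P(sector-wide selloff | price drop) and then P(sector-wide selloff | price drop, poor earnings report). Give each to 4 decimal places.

P(sector-wide selloff | price drop) ≈ 0.2305; P(sector-wide selloff | price drop, poor earnings report) ≈ 0.1063

Under noisy-OR, P(price drop | causes) = 1 − (1−0.05)·∏(1−qᵢ) over the active causes.
P(price drop) = 0.05·0.93·0.77 + 0.468·0.93·0.23 + 0.5345·0.07·0.77 + 0.73932·0.07·0.23 = 0.035805 + 0.100105 + 0.028810 + 0.011903 = 0.176623
Restricting to configurations with sector-wide selloff present: 0.028810 + 0.011903 = 0.040713.
P(sector-wide selloff | price drop) = 0.040713 / 0.176623 ≈ 0.2305

Now condition on the additional information:
Enumerate both values of sector-wide selloff and weight by the priors:
  P(price drop | poor earnings report) = 0.468×0.93 + 0.73932×0.07
        = 0.435240 + 0.051752 = 0.486992
The terms with sector-wide selloff present sum to 0.051752, so
  P(sector-wide selloff | price drop, poor earnings report) = 0.051752 / 0.486992 ≈ 0.1063
This is intercausal reasoning (explaining away): once poor earnings report accounts for the price drop, sector-wide selloff becomes less likely.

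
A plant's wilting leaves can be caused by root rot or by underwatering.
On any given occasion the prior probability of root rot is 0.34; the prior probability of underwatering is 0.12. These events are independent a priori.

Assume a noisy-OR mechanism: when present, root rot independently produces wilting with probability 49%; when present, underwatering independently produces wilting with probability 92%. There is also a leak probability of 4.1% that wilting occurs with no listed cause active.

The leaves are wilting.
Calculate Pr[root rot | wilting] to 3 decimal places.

Pr[root rot | wilting] ≈ 0.665

Under noisy-OR, P(wilting | causes) = 1 − (1−0.041)·∏(1−qᵢ) over the active causes.
P(wilting) = 0.041*0.66*0.88 + 0.92328*0.66*0.12 + 0.51091*0.34*0.88 + 0.960873*0.34*0.12 = 0.023813 + 0.073124 + 0.152864 + 0.039204 = 0.289005
The root rot-present share is 0.152864 + 0.039204 = 0.192068.
P(root rot | wilting) = 0.192068 / 0.289005 ≈ 0.665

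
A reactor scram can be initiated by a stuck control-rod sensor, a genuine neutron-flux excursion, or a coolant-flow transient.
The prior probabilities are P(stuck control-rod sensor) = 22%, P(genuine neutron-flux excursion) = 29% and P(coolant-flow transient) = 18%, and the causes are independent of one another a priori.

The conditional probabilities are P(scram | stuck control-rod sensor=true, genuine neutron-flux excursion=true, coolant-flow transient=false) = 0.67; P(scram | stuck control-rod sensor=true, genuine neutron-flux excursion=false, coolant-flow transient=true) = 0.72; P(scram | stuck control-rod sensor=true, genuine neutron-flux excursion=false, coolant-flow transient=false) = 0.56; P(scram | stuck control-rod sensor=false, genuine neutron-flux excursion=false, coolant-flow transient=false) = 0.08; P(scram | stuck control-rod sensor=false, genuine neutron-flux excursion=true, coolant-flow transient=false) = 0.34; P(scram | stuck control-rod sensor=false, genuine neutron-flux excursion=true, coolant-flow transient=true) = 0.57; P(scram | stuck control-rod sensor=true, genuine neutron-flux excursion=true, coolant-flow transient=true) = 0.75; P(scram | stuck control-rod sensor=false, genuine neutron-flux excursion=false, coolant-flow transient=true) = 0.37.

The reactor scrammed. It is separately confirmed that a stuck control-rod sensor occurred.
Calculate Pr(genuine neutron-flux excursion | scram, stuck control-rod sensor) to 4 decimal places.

Pr(genuine neutron-flux excursion | scram, stuck control-rod sensor) ≈ 0.3219

Weight on genuine neutron-flux excursion=true, given the evidence: 0.159326 + 0.039150 = 0.198476
Denominator P(scram | stuck control-rod sensor): 0.56*0.71*0.82 + 0.72*0.71*0.18 + 0.67*0.29*0.82 + 0.75*0.29*0.18 = 0.616524
Posterior = 0.198476 / 0.616524 ≈ 0.3219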